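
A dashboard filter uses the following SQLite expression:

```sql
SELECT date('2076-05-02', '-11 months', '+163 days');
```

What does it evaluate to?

Adding -11 months to 2076-05-02 gives 2075-06-02.
Applying '+163 days' to 2075-06-02: counting 163 days forward gives 2075-11-12.

2075-11-12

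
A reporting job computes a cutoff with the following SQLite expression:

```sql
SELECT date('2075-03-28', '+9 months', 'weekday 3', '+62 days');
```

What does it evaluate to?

Adding +9 months to 2075-03-28 gives 2075-12-28.
`weekday 3` advances to the next Wednesday; 2075-12-28 is a Saturday, so it moves forward to 2076-01-01.
Applying '+62 days' to 2076-01-01: counting 62 days forward gives 2076-03-03.

2076-03-03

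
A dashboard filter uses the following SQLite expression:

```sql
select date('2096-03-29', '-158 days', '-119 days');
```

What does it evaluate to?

2095-06-26

Applying '-158 days' to 2096-03-29: counting 158 days back gives 2095-10-23.
Applying '-119 days' to 2095-10-23: counting 119 days back gives 2095-06-26.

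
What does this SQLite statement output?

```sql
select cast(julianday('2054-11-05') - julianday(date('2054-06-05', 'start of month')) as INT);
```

157

`start of month` rewinds 2054-06-05 to 2054-06-01.
29 days remain in June 2054 after the 1st (30 − 1).
July 2054: 31 days.
August 2054: 31 days.
September 2054: 30 days.
October 2054: 31 days.
Then 5 days into November 2054.
Total: 29 + 31 + 31 + 30 + 31 + 5 = 157.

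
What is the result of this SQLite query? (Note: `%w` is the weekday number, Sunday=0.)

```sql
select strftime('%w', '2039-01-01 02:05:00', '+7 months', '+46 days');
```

First apply '+7 months', '+46 days': 2039-01-01 02:05:00 → 2039-09-16 02:05:00.
2039-09-16 is a Friday; with Sunday=0 that is 5.

5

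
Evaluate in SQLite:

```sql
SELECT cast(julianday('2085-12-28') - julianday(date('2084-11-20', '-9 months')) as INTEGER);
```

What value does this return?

Adding -9 months to 2084-11-20 gives 2084-02-20.
9 days remain in February 2084 after the 20th (29 − 20).
Full months from March 2084 through November 2085 contribute their day counts.
Then 28 days into December 2085.
Total: 9 + 31 + 30 + 31 + 30 + 31 + 31 + 30 + 31 + 30 + 31 + 31 + 28 + 31 + 30 + 31 + 30 + 31 + 31 + 30 + 31 + 30 + 28 = 677.

677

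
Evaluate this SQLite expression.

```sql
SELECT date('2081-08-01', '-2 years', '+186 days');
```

2080-02-03

Adding -2 years to 2081-08-01 gives 2079-08-01.
Applying '+186 days' to 2079-08-01: counting 186 days forward gives 2080-02-03.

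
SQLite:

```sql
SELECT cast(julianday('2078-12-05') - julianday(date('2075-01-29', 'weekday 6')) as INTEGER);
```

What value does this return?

1402

`weekday 6` advances to the next Saturday; 2075-01-29 is a Tuesday, so it moves forward to 2075-02-02.
26 days remain in February 2075 after the 2nd (28 − 2).
Full months from March 2075 through November 2078 contribute their day counts.
Then 5 days into December 2078.
Total: 26 + 31 + 30 + 31 + 30 + 31 + 31 + 30 + 31 + 30 + 31 + 31 + 29 + 31 + 30 + 31 + 30 + 31 + 31 + 30 + 31 + 30 + 31 + 31 + 28 + 31 + 30 + 31 + 30 + 31 + 31 + 30 + 31 + 30 + 31 + 31 + 28 + 31 + 30 + 31 + 30 + 31 + 31 + 30 + 31 + 30 + 5 = 1402.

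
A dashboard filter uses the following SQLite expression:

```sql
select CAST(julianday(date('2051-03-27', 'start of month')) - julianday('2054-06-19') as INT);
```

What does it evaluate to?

-1206

`start of month` rewinds 2051-03-27 to 2051-03-01.
30 days remain in March 2051 after the 1st (31 − 1).
Full months from April 2051 through May 2054 contribute their day counts.
Then 19 days into June 2054.
Total: 30 + 30 + 31 + 30 + 31 + 31 + 30 + 31 + 30 + 31 + 31 + 29 + 31 + 30 + 31 + 30 + 31 + 31 + 30 + 31 + 30 + 31 + 31 + 28 + 31 + 30 + 31 + 30 + 31 + 31 + 30 + 31 + 30 + 31 + 31 + 28 + 31 + 30 + 31 + 19 = 1206.
The subtraction is earlier − later, so the result is −1206 → -1206.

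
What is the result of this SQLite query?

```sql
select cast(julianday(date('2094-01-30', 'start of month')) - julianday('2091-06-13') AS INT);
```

933

`start of month` rewinds 2094-01-30 to 2094-01-01.
17 days remain in June 2091 after the 13th (30 − 13).
Full months from July 2091 through December 2093 contribute their day counts.
Then 1 day into January 2094.
Total: 17 + 31 + 31 + 30 + 31 + 30 + 31 + 31 + 29 + 31 + 30 + 31 + 30 + 31 + 31 + 30 + 31 + 30 + 31 + 31 + 28 + 31 + 30 + 31 + 30 + 31 + 31 + 30 + 31 + 30 + 31 + 1 = 933.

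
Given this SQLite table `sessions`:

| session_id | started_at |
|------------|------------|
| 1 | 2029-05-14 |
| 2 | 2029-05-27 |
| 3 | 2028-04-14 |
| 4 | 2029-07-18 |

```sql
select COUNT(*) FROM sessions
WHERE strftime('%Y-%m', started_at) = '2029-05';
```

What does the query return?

Rows with year-month 2029-05: 2029-05-14, 2029-05-27 → 2.

2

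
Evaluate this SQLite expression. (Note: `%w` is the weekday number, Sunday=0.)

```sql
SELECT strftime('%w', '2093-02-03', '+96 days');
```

0

First apply '+96 days': 2093-02-03 → 2093-05-10.
2093-05-10 is a Sunday; with Sunday=0 that is 0.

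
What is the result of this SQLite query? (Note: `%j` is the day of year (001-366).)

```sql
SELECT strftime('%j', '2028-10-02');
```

276

Day-of-year for 2028-10-02: days since 2028-01-01 inclusive = 276, zero-padded to 276.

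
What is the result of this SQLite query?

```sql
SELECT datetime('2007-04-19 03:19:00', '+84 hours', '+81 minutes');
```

+84 hours from 2007-04-19 03:19:00 is 2007-04-22 15:19:00 (crosses midnight).
81 minutes = 1h 21m; +81 minutes from 2007-04-22 15:19:00 is 2007-04-22 16:40:00.

2007-04-22 16:40:00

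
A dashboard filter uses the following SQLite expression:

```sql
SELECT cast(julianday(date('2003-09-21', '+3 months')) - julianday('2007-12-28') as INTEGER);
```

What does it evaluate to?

Adding +3 months to 2003-09-21 gives 2003-12-21.
10 days remain in December 2003 after the 21st (31 − 21).
Full months from January 2004 through November 2007 contribute their day counts.
Then 28 days into December 2007.
Total: 10 + 31 + 29 + 31 + 30 + 31 + 30 + 31 + 31 + 30 + 31 + 30 + 31 + 31 + 28 + 31 + 30 + 31 + 30 + 31 + 31 + 30 + 31 + 30 + 31 + 31 + 28 + 31 + 30 + 31 + 30 + 31 + 31 + 30 + 31 + 30 + 31 + 31 + 28 + 31 + 30 + 31 + 30 + 31 + 31 + 30 + 31 + 30 + 28 = 1468.
The subtraction is earlier − later, so the result is −1468 → -1468.

-1468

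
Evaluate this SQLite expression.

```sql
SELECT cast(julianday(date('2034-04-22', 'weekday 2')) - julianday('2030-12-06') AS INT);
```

1236

`weekday 2` advances to the next Tuesday; 2034-04-22 is a Saturday, so it moves forward to 2034-04-25.
25 days remain in December 2030 after the 6th (31 − 6).
Full months from January 2031 through March 2034 contribute their day counts.
Then 25 days into April 2034.
Total: 25 + 31 + 28 + 31 + 30 + 31 + 30 + 31 + 31 + 30 + 31 + 30 + 31 + 31 + 29 + 31 + 30 + 31 + 30 + 31 + 31 + 30 + 31 + 30 + 31 + 31 + 28 + 31 + 30 + 31 + 30 + 31 + 31 + 30 + 31 + 30 + 31 + 31 + 28 + 31 + 25 = 1236.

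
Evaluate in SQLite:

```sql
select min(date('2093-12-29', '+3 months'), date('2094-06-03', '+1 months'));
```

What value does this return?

date('2093-12-29', '+3 months') → 2094-03-29.
date('2094-06-03', '+1 months') → 2094-07-03.
Earlier of the two is 2094-03-29.

2094-03-29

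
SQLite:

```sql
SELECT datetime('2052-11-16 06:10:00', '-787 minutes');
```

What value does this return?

787 minutes = 13h 7m; -787 minutes from 2052-11-16 06:10:00 is 2052-11-15 17:03:00 (crosses midnight).

2052-11-15 17:03:00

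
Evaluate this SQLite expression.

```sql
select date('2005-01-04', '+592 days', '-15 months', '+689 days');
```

2007-04-08

Applying '+592 days' to 2005-01-04: counting 592 days forward gives 2006-08-19.
Adding -15 months to 2006-08-19 gives 2005-05-19.
Applying '+689 days' to 2005-05-19: counting 689 days forward gives 2007-04-08.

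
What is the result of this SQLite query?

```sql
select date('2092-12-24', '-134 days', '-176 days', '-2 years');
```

Applying '-134 days' to 2092-12-24: counting 134 days back gives 2092-08-12.
Applying '-176 days' to 2092-08-12: counting 176 days back gives 2092-02-18.
Adding -2 years to 2092-02-18 gives 2090-02-18.

2090-02-18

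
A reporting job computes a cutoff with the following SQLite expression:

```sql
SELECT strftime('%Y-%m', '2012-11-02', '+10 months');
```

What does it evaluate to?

2013-09

First apply '+10 months': 2012-11-02 → 2013-09-02.
`%Y-%m` extracts the year-month: 2013-09.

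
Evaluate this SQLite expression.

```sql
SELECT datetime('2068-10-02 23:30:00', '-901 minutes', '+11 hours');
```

901 minutes = 15h 1m; -901 minutes from 2068-10-02 23:30:00 is 2068-10-02 08:29:00.
+11 hours from 2068-10-02 08:29:00 is 2068-10-02 19:29:00.

2068-10-02 19:29:00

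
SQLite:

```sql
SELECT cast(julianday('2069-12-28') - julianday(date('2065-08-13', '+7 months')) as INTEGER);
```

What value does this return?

Adding +7 months to 2065-08-13 gives 2066-03-13.
18 days remain in March 2066 after the 13th (31 − 13).
Full months from April 2066 through November 2069 contribute their day counts.
Then 28 days into December 2069.
Total: 18 + 30 + 31 + 30 + 31 + 31 + 30 + 31 + 30 + 31 + 31 + 28 + 31 + 30 + 31 + 30 + 31 + 31 + 30 + 31 + 30 + 31 + 31 + 29 + 31 + 30 + 31 + 30 + 31 + 31 + 30 + 31 + 30 + 31 + 31 + 28 + 31 + 30 + 31 + 30 + 31 + 31 + 30 + 31 + 30 + 28 = 1386.

1386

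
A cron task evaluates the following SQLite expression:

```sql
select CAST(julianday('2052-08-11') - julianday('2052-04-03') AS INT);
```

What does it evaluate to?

130

27 days remain in April 2052 after the 3rd (30 − 3).
May 2052: 31 days.
June 2052: 30 days.
July 2052: 31 days.
Then 11 days into August 2052.
Total: 27 + 31 + 30 + 31 + 11 = 130.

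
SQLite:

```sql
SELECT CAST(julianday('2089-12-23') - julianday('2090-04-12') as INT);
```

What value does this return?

8 days remain in December 2089 after the 23rd (31 − 23).
January 2090: 31 days.
February 2090: 28 days.
March 2090: 31 days.
Then 12 days into April 2090.
Total: 8 + 31 + 28 + 31 + 12 = 110.
The subtraction is earlier − later, so the result is −110 → -110.

-110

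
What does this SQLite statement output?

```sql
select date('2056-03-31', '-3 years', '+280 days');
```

Adding -3 years to 2056-03-31 gives 2053-03-31.
Applying '+280 days' to 2053-03-31: counting 280 days forward gives 2054-01-05.

2054-01-05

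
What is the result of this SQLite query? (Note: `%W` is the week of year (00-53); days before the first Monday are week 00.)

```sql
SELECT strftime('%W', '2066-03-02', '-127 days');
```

43

First apply '-127 days': 2066-03-02 → 2065-10-26.
2065-10-26 is a Monday. SQLite's %W counts Mondays since the year started; the result is 43.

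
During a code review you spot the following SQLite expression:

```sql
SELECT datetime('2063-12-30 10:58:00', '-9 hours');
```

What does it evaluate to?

2063-12-30 01:58:00

-9 hours from 2063-12-30 10:58:00 is 2063-12-30 01:58:00.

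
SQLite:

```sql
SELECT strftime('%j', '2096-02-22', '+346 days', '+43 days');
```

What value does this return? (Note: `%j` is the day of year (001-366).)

First apply '+346 days', '+43 days': 2096-02-22 → 2097-03-17.
Day-of-year for 2097-03-17: days since 2097-01-01 inclusive = 76, zero-padded to 076.

076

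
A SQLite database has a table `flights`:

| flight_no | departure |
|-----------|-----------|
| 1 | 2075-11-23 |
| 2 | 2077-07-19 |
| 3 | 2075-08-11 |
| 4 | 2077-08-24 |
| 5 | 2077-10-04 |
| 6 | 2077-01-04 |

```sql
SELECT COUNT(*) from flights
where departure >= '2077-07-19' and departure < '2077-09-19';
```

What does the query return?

2

Rows in [2077-07-19, 2077-09-19): 2077-07-19, 2077-08-24 → 2 rows.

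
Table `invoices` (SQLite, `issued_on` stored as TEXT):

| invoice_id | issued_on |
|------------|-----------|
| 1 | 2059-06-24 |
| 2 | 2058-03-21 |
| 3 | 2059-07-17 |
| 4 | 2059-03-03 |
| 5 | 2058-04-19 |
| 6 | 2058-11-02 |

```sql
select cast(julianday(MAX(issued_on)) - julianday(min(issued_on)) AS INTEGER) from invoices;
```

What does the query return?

483

MIN = 2058-03-21, MAX = 2059-07-17.
10 days remain in March 2058 after the 21st (31 − 21).
Full months from April 2058 through June 2059 contribute their day counts.
Then 17 days into July 2059.
Total: 10 + 30 + 31 + 30 + 31 + 31 + 30 + 31 + 30 + 31 + 31 + 28 + 31 + 30 + 31 + 30 + 17 = 483.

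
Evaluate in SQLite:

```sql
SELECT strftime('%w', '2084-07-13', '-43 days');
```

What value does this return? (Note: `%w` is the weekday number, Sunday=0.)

First apply '-43 days': 2084-07-13 → 2084-05-31.
2084-05-31 is a Wednesday; with Sunday=0 that is 3.

3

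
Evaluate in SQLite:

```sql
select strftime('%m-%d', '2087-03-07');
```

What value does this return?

03-07

`%m-%d` extracts the month-day: 03-07.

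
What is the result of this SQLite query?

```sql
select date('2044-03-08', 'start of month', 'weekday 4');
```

`start of month` rewinds 2044-03-08 to 2044-03-01.
`weekday 4` advances to the next Thursday; 2044-03-01 is a Tuesday, so it moves forward to 2044-03-03.

2044-03-03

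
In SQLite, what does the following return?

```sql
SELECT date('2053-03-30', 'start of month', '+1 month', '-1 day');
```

`start of month` rewinds 2053-03-30 to 2053-03-01.
Adding +1 month to 2053-03-01 gives 2053-04-01.
Going back 1 day from 2053-04-01 reaches 2053-03-31 (last day of March, 31 days).

2053-03-31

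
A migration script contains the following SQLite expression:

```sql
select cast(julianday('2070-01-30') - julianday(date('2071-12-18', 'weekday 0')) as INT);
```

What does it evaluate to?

`weekday 0` advances to the next Sunday; 2071-12-18 is a Friday, so it moves forward to 2071-12-20.
1 day remains in January 2070 after the 30th (31 − 30).
Full months from February 2070 through November 2071 contribute their day counts.
Then 20 days into December 2071.
Total: 1 + 28 + 31 + 30 + 31 + 30 + 31 + 31 + 30 + 31 + 30 + 31 + 31 + 28 + 31 + 30 + 31 + 30 + 31 + 31 + 30 + 31 + 30 + 20 = 689.
The subtraction is earlier − later, so the result is −689 → -689.

-689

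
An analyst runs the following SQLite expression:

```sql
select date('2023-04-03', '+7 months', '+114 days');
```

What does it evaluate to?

2024-02-25

Adding +7 months to 2023-04-03 gives 2023-11-03.
Applying '+114 days' to 2023-11-03: counting 114 days forward gives 2024-02-25.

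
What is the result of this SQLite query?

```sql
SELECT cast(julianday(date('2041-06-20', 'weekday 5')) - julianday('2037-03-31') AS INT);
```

`weekday 5` advances to the next Friday; 2041-06-20 is a Thursday, so it moves forward to 2041-06-21.
0 days remain in March 2037 after the 31st (31 − 31).
Full months from April 2037 through May 2041 contribute their day counts.
Then 21 days into June 2041.
Total: 0 + 30 + 31 + 30 + 31 + 31 + 30 + 31 + 30 + 31 + 31 + 28 + 31 + 30 + 31 + 30 + 31 + 31 + 30 + 31 + 30 + 31 + 31 + 28 + 31 + 30 + 31 + 30 + 31 + 31 + 30 + 31 + 30 + 31 + 31 + 29 + 31 + 30 + 31 + 30 + 31 + 31 + 30 + 31 + 30 + 31 + 31 + 28 + 31 + 30 + 31 + 21 = 1543.

1543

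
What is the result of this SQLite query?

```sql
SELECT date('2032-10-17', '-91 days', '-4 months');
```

Applying '-91 days' to 2032-10-17: counting 91 days back gives 2032-07-18.
Adding -4 months to 2032-07-18 gives 2032-03-18.

2032-03-18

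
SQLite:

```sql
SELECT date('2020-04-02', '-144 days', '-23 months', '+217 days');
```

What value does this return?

Applying '-144 days' to 2020-04-02: counting 144 days back gives 2019-11-10.
Adding -23 months to 2019-11-10 gives 2017-12-10.
Applying '+217 days' to 2017-12-10: counting 217 days forward gives 2018-07-15.

2018-07-15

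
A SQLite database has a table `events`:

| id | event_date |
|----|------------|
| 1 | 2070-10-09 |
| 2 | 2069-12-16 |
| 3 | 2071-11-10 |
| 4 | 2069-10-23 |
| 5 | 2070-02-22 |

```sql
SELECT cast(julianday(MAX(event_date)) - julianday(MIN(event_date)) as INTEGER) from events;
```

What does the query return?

748

MIN = 2069-10-23, MAX = 2071-11-10.
8 days remain in October 2069 after the 23rd (31 − 23).
Full months from November 2069 through October 2071 contribute their day counts.
Then 10 days into November 2071.
Total: 8 + 30 + 31 + 31 + 28 + 31 + 30 + 31 + 30 + 31 + 31 + 30 + 31 + 30 + 31 + 31 + 28 + 31 + 30 + 31 + 30 + 31 + 31 + 30 + 31 + 10 = 748.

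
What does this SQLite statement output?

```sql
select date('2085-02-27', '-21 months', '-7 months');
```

Adding -21 months to 2085-02-27 gives 2083-05-27.
Adding -7 months to 2083-05-27 gives 2082-10-27.

2082-10-27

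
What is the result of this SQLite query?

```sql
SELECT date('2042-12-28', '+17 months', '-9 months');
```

2043-08-28

Adding +17 months to 2042-12-28 gives 2044-05-28.
Adding -9 months to 2044-05-28 gives 2043-08-28.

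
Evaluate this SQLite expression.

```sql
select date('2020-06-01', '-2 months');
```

Adding -2 months to 2020-06-01 gives 2020-04-01.

2020-04-01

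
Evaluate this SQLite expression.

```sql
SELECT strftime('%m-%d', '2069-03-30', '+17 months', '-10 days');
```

First apply '+17 months', '-10 days': 2069-03-30 → 2070-08-20.
`%m-%d` extracts the month-day: 08-20.

08-20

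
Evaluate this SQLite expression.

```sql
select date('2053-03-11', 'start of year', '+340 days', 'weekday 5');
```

`start of year` rewinds 2053-03-11 to 2053-01-01.
Applying '+340 days' to 2053-01-01: counting 340 days forward gives 2053-12-07.
`weekday 5` advances to the next Friday; 2053-12-07 is a Sunday, so it moves forward to 2053-12-12.

2053-12-12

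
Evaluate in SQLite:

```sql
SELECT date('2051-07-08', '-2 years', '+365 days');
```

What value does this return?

2050-07-08

Adding -2 years to 2051-07-08 gives 2049-07-08.
Applying '+365 days' to 2049-07-08: counting 365 days forward gives 2050-07-08.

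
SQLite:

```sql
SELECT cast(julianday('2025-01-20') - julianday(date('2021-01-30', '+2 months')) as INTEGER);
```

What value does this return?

1392

Adding +2 months to 2021-01-30 gives 2021-03-30.
1 day remains in March 2021 after the 30th (31 − 30).
Full months from April 2021 through December 2024 contribute their day counts.
Then 20 days into January 2025.
Total: 1 + 30 + 31 + 30 + 31 + 31 + 30 + 31 + 30 + 31 + 31 + 28 + 31 + 30 + 31 + 30 + 31 + 31 + 30 + 31 + 30 + 31 + 31 + 28 + 31 + 30 + 31 + 30 + 31 + 31 + 30 + 31 + 30 + 31 + 31 + 29 + 31 + 30 + 31 + 30 + 31 + 31 + 30 + 31 + 30 + 31 + 20 = 1392.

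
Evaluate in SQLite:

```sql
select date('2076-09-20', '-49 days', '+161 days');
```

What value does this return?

2077-01-10

Applying '-49 days' to 2076-09-20: counting 49 days back gives 2076-08-02.
Applying '+161 days' to 2076-08-02: counting 161 days forward gives 2077-01-10.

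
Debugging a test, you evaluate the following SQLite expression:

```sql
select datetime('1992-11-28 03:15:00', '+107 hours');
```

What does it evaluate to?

1992-12-02 14:15:00

+107 hours from 1992-11-28 03:15:00 is 1992-12-02 14:15:00 (crosses midnight).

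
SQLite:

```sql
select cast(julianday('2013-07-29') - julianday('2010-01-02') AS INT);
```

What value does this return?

29 days remain in January 2010 after the 2nd (31 − 2).
Full months from February 2010 through June 2013 contribute their day counts.
Then 29 days into July 2013.
Total: 29 + 28 + 31 + 30 + 31 + 30 + 31 + 31 + 30 + 31 + 30 + 31 + 31 + 28 + 31 + 30 + 31 + 30 + 31 + 31 + 30 + 31 + 30 + 31 + 31 + 29 + 31 + 30 + 31 + 30 + 31 + 31 + 30 + 31 + 30 + 31 + 31 + 28 + 31 + 30 + 31 + 30 + 29 = 1304.

1304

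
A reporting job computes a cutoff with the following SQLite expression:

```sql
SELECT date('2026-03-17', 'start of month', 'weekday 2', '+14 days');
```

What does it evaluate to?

2026-03-17

`start of month` rewinds 2026-03-17 to 2026-03-01.
`weekday 2` advances to the next Tuesday; 2026-03-01 is a Sunday, so it moves forward to 2026-03-03.
Advancing 14 more days within March lands on 2026-03-17.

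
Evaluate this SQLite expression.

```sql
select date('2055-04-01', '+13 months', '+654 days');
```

2058-02-14

Adding +13 months to 2055-04-01 gives 2056-05-01.
Applying '+654 days' to 2056-05-01: counting 654 days forward gives 2058-02-14.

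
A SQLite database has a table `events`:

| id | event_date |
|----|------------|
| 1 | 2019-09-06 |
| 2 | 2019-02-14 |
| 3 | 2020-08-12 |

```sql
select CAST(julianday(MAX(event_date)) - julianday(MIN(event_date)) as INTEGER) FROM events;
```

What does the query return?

MIN = 2019-02-14, MAX = 2020-08-12.
14 days remain in February 2019 after the 14th (28 − 14).
Full months from March 2019 through July 2020 contribute their day counts.
Then 12 days into August 2020.
Total: 14 + 31 + 30 + 31 + 30 + 31 + 31 + 30 + 31 + 30 + 31 + 31 + 29 + 31 + 30 + 31 + 30 + 31 + 12 = 545.

545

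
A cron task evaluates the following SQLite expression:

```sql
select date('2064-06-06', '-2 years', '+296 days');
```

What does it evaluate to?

Adding -2 years to 2064-06-06 gives 2062-06-06.
Applying '+296 days' to 2062-06-06: counting 296 days forward gives 2063-03-29.

2063-03-29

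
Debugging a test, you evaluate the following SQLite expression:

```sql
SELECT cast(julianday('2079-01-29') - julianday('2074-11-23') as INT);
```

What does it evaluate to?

7 days remain in November 2074 after the 23rd (30 − 23).
Full months from December 2074 through December 2078 contribute their day counts.
Then 29 days into January 2079.
Total: 7 + 31 + 31 + 28 + 31 + 30 + 31 + 30 + 31 + 31 + 30 + 31 + 30 + 31 + 31 + 29 + 31 + 30 + 31 + 30 + 31 + 31 + 30 + 31 + 30 + 31 + 31 + 28 + 31 + 30 + 31 + 30 + 31 + 31 + 30 + 31 + 30 + 31 + 31 + 28 + 31 + 30 + 31 + 30 + 31 + 31 + 30 + 31 + 30 + 31 + 29 = 1528.

1528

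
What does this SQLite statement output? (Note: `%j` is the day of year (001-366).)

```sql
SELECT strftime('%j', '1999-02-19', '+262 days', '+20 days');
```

First apply '+262 days', '+20 days': 1999-02-19 → 1999-11-28.
Day-of-year for 1999-11-28: days since 1999-01-01 inclusive = 332, zero-padded to 332.

332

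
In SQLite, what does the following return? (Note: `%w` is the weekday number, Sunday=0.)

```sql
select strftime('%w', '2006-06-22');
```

2006-06-22 is a Thursday; with Sunday=0 that is 4.

4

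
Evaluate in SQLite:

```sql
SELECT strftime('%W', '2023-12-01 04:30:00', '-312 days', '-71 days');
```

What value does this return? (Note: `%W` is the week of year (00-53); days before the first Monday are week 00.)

First apply '-312 days', '-71 days': 2023-12-01 04:30:00 → 2022-11-13 04:30:00.
2022-11-13 is a Sunday. SQLite's %W counts Mondays since the year started; the result is 45.

45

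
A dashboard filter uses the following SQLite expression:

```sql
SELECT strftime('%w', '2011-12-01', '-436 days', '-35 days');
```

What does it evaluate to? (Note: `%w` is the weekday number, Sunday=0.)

2

First apply '-436 days', '-35 days': 2011-12-01 → 2010-08-17.
2010-08-17 is a Tuesday; with Sunday=0 that is 2.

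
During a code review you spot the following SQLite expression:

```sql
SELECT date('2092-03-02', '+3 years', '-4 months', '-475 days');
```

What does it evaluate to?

Adding +3 years to 2092-03-02 gives 2095-03-02.
Adding -4 months to 2095-03-02 gives 2094-11-02.
Applying '-475 days' to 2094-11-02: counting 475 days back gives 2093-07-15.

2093-07-15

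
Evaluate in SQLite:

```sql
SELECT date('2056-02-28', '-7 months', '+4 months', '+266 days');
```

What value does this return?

2056-08-20

Adding -7 months to 2056-02-28 gives 2055-07-28.
Adding +4 months to 2055-07-28 gives 2055-11-28.
Applying '+266 days' to 2055-11-28: counting 266 days forward gives 2056-08-20.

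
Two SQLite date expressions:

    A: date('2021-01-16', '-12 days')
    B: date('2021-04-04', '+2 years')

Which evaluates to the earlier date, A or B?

A

A = 2021-01-04.
B = 2023-04-04.
A is earlier.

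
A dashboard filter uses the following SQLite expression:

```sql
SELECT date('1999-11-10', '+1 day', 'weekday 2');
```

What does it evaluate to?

Advancing 1 more day within November lands on 1999-11-11.
`weekday 2` advances to the next Tuesday; 1999-11-11 is a Thursday, so it moves forward to 1999-11-16.

1999-11-16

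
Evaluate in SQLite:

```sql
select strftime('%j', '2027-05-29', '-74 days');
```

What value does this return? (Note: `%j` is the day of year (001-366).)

075

First apply '-74 days': 2027-05-29 → 2027-03-16.
Day-of-year for 2027-03-16: days since 2027-01-01 inclusive = 75, zero-padded to 075.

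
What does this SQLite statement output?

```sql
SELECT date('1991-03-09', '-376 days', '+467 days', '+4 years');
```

1995-06-08

Applying '-376 days' to 1991-03-09: counting 376 days back gives 1990-02-26.
Applying '+467 days' to 1990-02-26: counting 467 days forward gives 1991-06-08.
Adding +4 years to 1991-06-08 gives 1995-06-08.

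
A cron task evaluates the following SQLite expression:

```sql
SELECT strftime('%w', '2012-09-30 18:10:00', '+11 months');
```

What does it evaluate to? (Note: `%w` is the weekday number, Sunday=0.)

5

First apply '+11 months': 2012-09-30 18:10:00 → 2013-08-30 18:10:00.
2013-08-30 is a Friday; with Sunday=0 that is 5.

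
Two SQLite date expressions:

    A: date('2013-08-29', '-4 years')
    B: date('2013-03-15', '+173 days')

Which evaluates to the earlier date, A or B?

A

A = 2009-08-29.
B = 2013-09-04.
A is earlier.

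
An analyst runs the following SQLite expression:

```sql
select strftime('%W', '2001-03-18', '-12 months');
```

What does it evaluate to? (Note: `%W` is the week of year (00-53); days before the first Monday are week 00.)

First apply '-12 months': 2001-03-18 → 2000-03-18.
2000-03-18 is a Saturday. SQLite's %W counts Mondays since the year started; the result is 11.

11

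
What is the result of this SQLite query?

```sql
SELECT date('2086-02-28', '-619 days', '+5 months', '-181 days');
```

Applying '-619 days' to 2086-02-28: counting 619 days back gives 2084-06-19.
Adding +5 months to 2084-06-19 gives 2084-11-19.
Applying '-181 days' to 2084-11-19: counting 181 days back gives 2084-05-22.

2084-05-22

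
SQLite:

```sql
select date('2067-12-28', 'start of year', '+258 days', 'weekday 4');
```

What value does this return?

`start of year` rewinds 2067-12-28 to 2067-01-01.
Applying '+258 days' to 2067-01-01: counting 258 days forward gives 2067-09-16.
`weekday 4` advances to the next Thursday; 2067-09-16 is a Friday, so it moves forward to 2067-09-22.

2067-09-22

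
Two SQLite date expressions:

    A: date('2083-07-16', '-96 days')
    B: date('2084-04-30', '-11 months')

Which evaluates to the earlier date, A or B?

A

A = 2083-04-11.
B = 2083-05-30.
A is earlier.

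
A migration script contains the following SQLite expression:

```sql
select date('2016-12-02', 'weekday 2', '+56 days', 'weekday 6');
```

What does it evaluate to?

2017-02-04

`weekday 2` advances to the next Tuesday; 2016-12-02 is a Friday, so it moves forward to 2016-12-06.
Applying '+56 days' to 2016-12-06: counting 56 days forward gives 2017-01-31.
`weekday 6` advances to the next Saturday; 2017-01-31 is a Tuesday, so it moves forward to 2017-02-04.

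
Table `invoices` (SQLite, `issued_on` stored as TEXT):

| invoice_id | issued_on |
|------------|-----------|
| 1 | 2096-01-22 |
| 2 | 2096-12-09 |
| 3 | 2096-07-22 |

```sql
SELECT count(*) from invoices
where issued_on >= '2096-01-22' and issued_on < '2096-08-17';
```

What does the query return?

Rows in [2096-01-22, 2096-08-17): 2096-01-22, 2096-07-22 → 2 rows.

2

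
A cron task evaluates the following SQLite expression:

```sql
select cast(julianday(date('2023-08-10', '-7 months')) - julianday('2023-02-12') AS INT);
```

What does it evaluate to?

Adding -7 months to 2023-08-10 gives 2023-01-10.
21 days remain in January 2023 after the 10th (31 − 10).
Then 12 days into February 2023.
Total: 21 + 12 = 33.
The subtraction is earlier − later, so the result is −33 → -33.

-33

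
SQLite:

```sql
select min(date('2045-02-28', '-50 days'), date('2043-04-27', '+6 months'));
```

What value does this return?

date('2045-02-28', '-50 days') → 2045-01-09.
date('2043-04-27', '+6 months') → 2043-10-27.
Earlier of the two is 2043-10-27.

2043-10-27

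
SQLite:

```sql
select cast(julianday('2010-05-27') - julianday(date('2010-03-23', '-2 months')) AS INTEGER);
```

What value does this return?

Adding -2 months to 2010-03-23 gives 2010-01-23.
8 days remain in January 2010 after the 23rd (31 − 23).
February 2010: 28 days.
March 2010: 31 days.
April 2010: 30 days.
Then 27 days into May 2010.
Total: 8 + 28 + 31 + 30 + 27 = 124.

124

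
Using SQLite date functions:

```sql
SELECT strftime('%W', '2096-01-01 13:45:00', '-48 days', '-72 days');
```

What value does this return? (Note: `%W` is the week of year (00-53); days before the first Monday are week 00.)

First apply '-48 days', '-72 days': 2096-01-01 13:45:00 → 2095-09-03 13:45:00.
2095-09-03 is a Saturday. SQLite's %W counts Mondays since the year started; the result is 35.

35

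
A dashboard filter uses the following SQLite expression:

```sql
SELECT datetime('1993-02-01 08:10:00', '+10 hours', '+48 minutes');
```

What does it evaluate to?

+10 hours from 1993-02-01 08:10:00 is 1993-02-01 18:10:00.
+48 minutes from 1993-02-01 18:10:00 is 1993-02-01 18:58:00.

1993-02-01 18:58:00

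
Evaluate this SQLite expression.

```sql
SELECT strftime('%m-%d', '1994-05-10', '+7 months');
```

12-10

First apply '+7 months': 1994-05-10 → 1994-12-10.
`%m-%d` extracts the month-day: 12-10.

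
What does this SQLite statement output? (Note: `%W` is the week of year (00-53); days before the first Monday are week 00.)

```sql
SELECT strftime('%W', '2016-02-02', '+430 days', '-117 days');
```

49

First apply '+430 days', '-117 days': 2016-02-02 → 2016-12-11.
2016-12-11 is a Sunday. SQLite's %W counts Mondays since the year started; the result is 49.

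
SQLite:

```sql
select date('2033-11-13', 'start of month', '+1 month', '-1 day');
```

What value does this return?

`start of month` rewinds 2033-11-13 to 2033-11-01.
Adding +1 month to 2033-11-01 gives 2033-12-01.
Going back 1 day from 2033-12-01 reaches 2033-11-30 (last day of November, 30 days).

2033-11-30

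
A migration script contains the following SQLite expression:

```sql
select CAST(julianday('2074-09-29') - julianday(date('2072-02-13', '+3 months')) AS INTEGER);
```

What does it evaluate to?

869

Adding +3 months to 2072-02-13 gives 2072-05-13.
18 days remain in May 2072 after the 13th (31 − 13).
Full months from June 2072 through August 2074 contribute their day counts.
Then 29 days into September 2074.
Total: 18 + 30 + 31 + 31 + 30 + 31 + 30 + 31 + 31 + 28 + 31 + 30 + 31 + 30 + 31 + 31 + 30 + 31 + 30 + 31 + 31 + 28 + 31 + 30 + 31 + 30 + 31 + 31 + 29 = 869.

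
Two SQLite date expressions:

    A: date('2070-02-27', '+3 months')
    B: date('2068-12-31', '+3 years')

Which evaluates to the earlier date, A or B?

A

A = 2070-05-27.
B = 2071-12-31.
A is earlier.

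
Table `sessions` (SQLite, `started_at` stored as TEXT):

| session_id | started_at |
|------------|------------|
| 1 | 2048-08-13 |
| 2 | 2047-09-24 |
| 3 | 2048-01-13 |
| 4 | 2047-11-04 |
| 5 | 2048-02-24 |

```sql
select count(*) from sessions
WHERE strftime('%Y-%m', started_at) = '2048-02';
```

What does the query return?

Rows with year-month 2048-02: 2048-02-24 → 1.

1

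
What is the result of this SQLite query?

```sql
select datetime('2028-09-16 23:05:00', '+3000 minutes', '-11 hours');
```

2028-09-18 14:05:00

3000 minutes = 50h 0m; +3000 minutes from 2028-09-16 23:05:00 is 2028-09-19 01:05:00 (crosses midnight).
-11 hours from 2028-09-19 01:05:00 is 2028-09-18 14:05:00 (crosses midnight).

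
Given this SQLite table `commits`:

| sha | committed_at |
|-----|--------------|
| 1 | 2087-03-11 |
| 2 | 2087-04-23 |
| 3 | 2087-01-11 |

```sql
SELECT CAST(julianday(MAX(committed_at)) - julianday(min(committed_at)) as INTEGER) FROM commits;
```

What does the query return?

MIN = 2087-01-11, MAX = 2087-04-23.
20 days remain in January 2087 after the 11th (31 − 11).
February 2087: 28 days.
March 2087: 31 days.
Then 23 days into April 2087.
Total: 20 + 28 + 31 + 23 = 102.

102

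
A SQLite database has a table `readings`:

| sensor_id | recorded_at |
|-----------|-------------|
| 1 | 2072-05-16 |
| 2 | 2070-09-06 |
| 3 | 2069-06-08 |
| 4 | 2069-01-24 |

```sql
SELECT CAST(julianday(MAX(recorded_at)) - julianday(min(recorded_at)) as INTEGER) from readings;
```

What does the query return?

1208

MIN = 2069-01-24, MAX = 2072-05-16.
7 days remain in January 2069 after the 24th (31 − 24).
Full months from February 2069 through April 2072 contribute their day counts.
Then 16 days into May 2072.
Total: 7 + 28 + 31 + 30 + 31 + 30 + 31 + 31 + 30 + 31 + 30 + 31 + 31 + 28 + 31 + 30 + 31 + 30 + 31 + 31 + 30 + 31 + 30 + 31 + 31 + 28 + 31 + 30 + 31 + 30 + 31 + 31 + 30 + 31 + 30 + 31 + 31 + 29 + 31 + 30 + 16 = 1208.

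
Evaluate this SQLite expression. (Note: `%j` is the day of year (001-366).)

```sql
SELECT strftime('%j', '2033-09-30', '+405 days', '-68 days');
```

245

First apply '+405 days', '-68 days': 2033-09-30 → 2034-09-02.
Day-of-year for 2034-09-02: days since 2034-01-01 inclusive = 245, zero-padded to 245.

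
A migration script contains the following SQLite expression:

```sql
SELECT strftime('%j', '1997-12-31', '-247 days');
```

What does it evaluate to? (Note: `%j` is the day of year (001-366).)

First apply '-247 days': 1997-12-31 → 1997-04-28.
Day-of-year for 1997-04-28: days since 1997-01-01 inclusive = 118, zero-padded to 118.

118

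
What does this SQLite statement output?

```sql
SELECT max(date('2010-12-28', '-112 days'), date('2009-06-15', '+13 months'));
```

date('2010-12-28', '-112 days') → 2010-09-07.
date('2009-06-15', '+13 months') → 2010-07-15.
Later of the two is 2010-09-07.

2010-09-07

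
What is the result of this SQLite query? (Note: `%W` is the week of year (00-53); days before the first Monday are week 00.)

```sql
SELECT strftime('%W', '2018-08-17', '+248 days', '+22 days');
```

First apply '+248 days', '+22 days': 2018-08-17 → 2019-05-14.
2019-05-14 is a Tuesday. SQLite's %W counts Mondays since the year started; the result is 19.

19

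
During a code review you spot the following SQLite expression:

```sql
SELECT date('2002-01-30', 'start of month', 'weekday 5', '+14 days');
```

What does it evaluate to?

`start of month` rewinds 2002-01-30 to 2002-01-01.
`weekday 5` advances to the next Friday; 2002-01-01 is a Tuesday, so it moves forward to 2002-01-04.
Advancing 14 more days within January lands on 2002-01-18.

2002-01-18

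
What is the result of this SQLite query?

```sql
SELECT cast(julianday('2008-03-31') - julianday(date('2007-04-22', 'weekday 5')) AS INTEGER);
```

339

`weekday 5` advances to the next Friday; 2007-04-22 is a Sunday, so it moves forward to 2007-04-27.
3 days remain in April 2007 after the 27th (30 − 27).
Full months from May 2007 through February 2008 contribute their day counts.
Then 31 days into March 2008.
Total: 3 + 31 + 30 + 31 + 31 + 30 + 31 + 30 + 31 + 31 + 29 + 31 = 339.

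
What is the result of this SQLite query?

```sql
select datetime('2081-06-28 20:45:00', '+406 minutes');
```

406 minutes = 6h 46m; +406 minutes from 2081-06-28 20:45:00 is 2081-06-29 03:31:00 (crosses midnight).

2081-06-29 03:31:00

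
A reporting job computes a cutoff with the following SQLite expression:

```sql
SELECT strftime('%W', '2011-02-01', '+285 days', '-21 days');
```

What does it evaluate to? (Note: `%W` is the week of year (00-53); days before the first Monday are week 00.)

42

First apply '+285 days', '-21 days': 2011-02-01 → 2011-10-23.
2011-10-23 is a Sunday. SQLite's %W counts Mondays since the year started; the result is 42.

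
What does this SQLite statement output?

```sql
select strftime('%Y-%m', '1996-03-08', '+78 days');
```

First apply '+78 days': 1996-03-08 → 1996-05-25.
`%Y-%m` extracts the year-month: 1996-05.

1996-05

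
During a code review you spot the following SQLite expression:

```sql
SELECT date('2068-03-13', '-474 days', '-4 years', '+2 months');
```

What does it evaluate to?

2063-01-25

Applying '-474 days' to 2068-03-13: counting 474 days back gives 2066-11-25.
Adding -4 years to 2066-11-25 gives 2062-11-25.
Adding +2 months to 2062-11-25 gives 2063-01-25.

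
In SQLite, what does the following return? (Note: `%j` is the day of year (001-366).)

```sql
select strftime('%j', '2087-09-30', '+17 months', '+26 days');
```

087

First apply '+17 months', '+26 days': 2087-09-30 → 2089-03-28.
Day-of-year for 2089-03-28: days since 2089-01-01 inclusive = 87, zero-padded to 087.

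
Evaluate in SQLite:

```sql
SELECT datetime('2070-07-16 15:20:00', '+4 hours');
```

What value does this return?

+4 hours from 2070-07-16 15:20:00 is 2070-07-16 19:20:00.

2070-07-16 19:20:00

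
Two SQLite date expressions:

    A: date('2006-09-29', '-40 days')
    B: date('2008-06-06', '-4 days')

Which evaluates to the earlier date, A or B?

A

A = 2006-08-20.
B = 2008-06-02.
A is earlier.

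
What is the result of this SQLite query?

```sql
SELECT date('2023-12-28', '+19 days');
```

2024-01-16

December 2023 has 31 days; 3 remain after the 28th, so 4 days reach 2024-01-01.
Advancing 15 more days within January lands on 2024-01-16.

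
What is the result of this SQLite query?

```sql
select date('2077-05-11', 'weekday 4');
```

`weekday 4` advances to the next Thursday; 2077-05-11 is a Tuesday, so it moves forward to 2077-05-13.

2077-05-13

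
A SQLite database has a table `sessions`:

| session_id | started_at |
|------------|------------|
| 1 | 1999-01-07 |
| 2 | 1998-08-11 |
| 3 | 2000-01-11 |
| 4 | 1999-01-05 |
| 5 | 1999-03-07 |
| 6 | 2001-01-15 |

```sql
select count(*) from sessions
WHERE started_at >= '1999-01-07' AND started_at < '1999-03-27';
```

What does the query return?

Rows in [1999-01-07, 1999-03-27): 1999-01-07, 1999-03-07 → 2 rows.

2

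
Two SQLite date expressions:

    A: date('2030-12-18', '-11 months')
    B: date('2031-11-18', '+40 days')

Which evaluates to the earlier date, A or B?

A = 2030-01-18.
B = 2031-12-28.
A is earlier.

A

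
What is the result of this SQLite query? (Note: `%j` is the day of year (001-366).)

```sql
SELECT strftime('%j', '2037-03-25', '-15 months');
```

359

First apply '-15 months': 2037-03-25 → 2035-12-25.
Day-of-year for 2035-12-25: days since 2035-01-01 inclusive = 359, zero-padded to 359.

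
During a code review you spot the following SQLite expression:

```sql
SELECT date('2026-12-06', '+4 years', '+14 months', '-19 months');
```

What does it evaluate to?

2030-07-06

Adding +4 years to 2026-12-06 gives 2030-12-06.
Adding +14 months to 2030-12-06 gives 2032-02-06.
Adding -19 months to 2032-02-06 gives 2030-07-06.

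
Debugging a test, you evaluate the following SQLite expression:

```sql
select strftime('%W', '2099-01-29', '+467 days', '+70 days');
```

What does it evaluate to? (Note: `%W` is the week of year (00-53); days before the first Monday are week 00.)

First apply '+467 days', '+70 days': 2099-01-29 → 2100-07-20.
2100-07-20 is a Tuesday. SQLite's %W counts Mondays since the year started; the result is 29.

29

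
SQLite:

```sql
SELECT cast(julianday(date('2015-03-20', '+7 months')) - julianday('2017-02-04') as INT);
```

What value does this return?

Adding +7 months to 2015-03-20 gives 2015-10-20.
11 days remain in October 2015 after the 20th (31 − 20).
Full months from November 2015 through January 2017 contribute their day counts.
Then 4 days into February 2017.
Total: 11 + 30 + 31 + 31 + 29 + 31 + 30 + 31 + 30 + 31 + 31 + 30 + 31 + 30 + 31 + 31 + 4 = 473.
The subtraction is earlier − later, so the result is −473 → -473.

-473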